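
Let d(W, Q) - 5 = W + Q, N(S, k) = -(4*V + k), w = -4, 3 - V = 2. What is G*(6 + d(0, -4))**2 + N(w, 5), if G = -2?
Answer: -107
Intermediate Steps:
V = 1 (V = 3 - 1*2 = 3 - 2 = 1)
N(S, k) = -4 - k (N(S, k) = -(4*1 + k) = -(4 + k) = -4 - k)
d(W, Q) = 5 + Q + W (d(W, Q) = 5 + (W + Q) = 5 + (Q + W) = 5 + Q + W)
G*(6 + d(0, -4))**2 + N(w, 5) = -2*(6 + (5 - 4 + 0))**2 + (-4 - 1*5) = -2*(6 + 1)**2 + (-4 - 5) = -2*7**2 - 9 = -2*49 - 9 = -98 - 9 = -107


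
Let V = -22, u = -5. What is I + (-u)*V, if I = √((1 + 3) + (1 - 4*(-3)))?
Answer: -110 + √17 ≈ -105.88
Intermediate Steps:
I = √17 (I = √(4 + (1 + 12)) = √(4 + 13) = √17 ≈ 4.1231)
I + (-u)*V = √17 - 1*(-5)*(-22) = √17 + 5*(-22) = √17 - 110 = -110 + √17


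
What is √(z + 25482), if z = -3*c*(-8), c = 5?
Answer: √25602 ≈ 160.01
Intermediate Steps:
z = 120 (z = -3*5*(-8) = -15*(-8) = 120)
√(z + 25482) = √(120 + 25482) = √25602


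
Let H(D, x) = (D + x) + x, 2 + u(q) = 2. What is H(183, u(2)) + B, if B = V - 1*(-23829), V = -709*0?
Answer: 24012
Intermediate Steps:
V = 0
u(q) = 0 (u(q) = -2 + 2 = 0)
H(D, x) = D + 2*x
B = 23829 (B = 0 - 1*(-23829) = 0 + 23829 = 23829)
H(183, u(2)) + B = (183 + 2*0) + 23829 = (183 + 0) + 23829 = 183 + 23829 = 24012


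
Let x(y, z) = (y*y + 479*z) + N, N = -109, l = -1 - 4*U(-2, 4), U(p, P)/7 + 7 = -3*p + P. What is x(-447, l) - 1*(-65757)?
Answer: 224742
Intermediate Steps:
U(p, P) = -49 - 21*p + 7*P (U(p, P) = -49 + 7*(-3*p + P) = -49 + 7*(P - 3*p) = -49 + (-21*p + 7*P) = -49 - 21*p + 7*P)
l = -85 (l = -1 - 4*(-49 - 21*(-2) + 7*4) = -1 - 4*(-49 + 42 + 28) = -1 - 4*21 = -1 - 84 = -85)
x(y, z) = -109 + y² + 479*z (x(y, z) = (y*y + 479*z) - 109 = (y² + 479*z) - 109 = -109 + y² + 479*z)
x(-447, l) - 1*(-65757) = (-109 + (-447)² + 479*(-85)) - 1*(-65757) = (-109 + 199809 - 40715) + 65757 = 158985 + 65757 = 224742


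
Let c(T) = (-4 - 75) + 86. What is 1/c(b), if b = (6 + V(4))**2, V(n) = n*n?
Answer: 1/7 ≈ 0.14286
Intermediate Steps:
V(n) = n**2
b = 484 (b = (6 + 4**2)**2 = (6 + 16)**2 = 22**2 = 484)
c(T) = 7 (c(T) = -79 + 86 = 7)
1/c(b) = 1/7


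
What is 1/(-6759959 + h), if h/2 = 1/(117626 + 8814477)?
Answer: -8932103/60380650063775 ≈ -1.4793e-7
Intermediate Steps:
h = 2/8932103 (h = 2/(117626 + 8814477) = 2/8932103 ≈ 2.2391e-7)
1/(-6759959 + h) = 1/(-6759959 + 2/8932103) = 1/(-60380650063775/8932103) = -8932103/60380650063775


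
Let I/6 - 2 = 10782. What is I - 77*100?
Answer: 57004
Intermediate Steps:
I = 64704 (I = 12 + 6*10782 = 12 + 64692 = 64704)
I - 77*100 = 64704 - 77*100 = 64704 - 7700 = 57004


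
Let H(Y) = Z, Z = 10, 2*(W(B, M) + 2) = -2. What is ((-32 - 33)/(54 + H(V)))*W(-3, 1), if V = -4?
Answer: 195/64 ≈ 3.0469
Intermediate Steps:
W(B, M) = -3 (W(B, M) = -2 + (½)*(-2) = -2 - 1 = -3)
H(Y) = 10
((-32 - 33)/(54 + H(V)))*W(-3, 1) = ((-32 - 33)/(54 + 10))*(-3) = -65/64*(-3) = 195/64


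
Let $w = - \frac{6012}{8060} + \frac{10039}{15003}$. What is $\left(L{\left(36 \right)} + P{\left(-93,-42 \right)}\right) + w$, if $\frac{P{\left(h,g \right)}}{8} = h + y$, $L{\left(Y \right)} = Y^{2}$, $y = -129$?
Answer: $- \frac{14513222524}{30231045} \approx -480.08$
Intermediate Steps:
$w = - \frac{2320924}{30231045}$ ($w = \left(-6012\right) \frac{1}{8060} + 10039 \cdot \frac{1}{15003} = - \frac{1503}{2015} + \frac{10039}{15003} = - \frac{2320924}{30231045} \approx -0.076773$)
$P{\left(h,g \right)} = -1032 + 8 h$ ($P{\left(h,g \right)} = 8 \left(h - 129\right) = 8 \left(-129 + h\right) = -1032 + 8 h$)
$\left(L{\left(36 \right)} + P{\left(-93,-42 \right)}\right) + w = \left(36^{2} + \left(-1032 + 8 \left(-93\right)\right)\right) - \frac{2320924}{30231045} = \left(1296 - 1776\right) - \frac{2320924}{30231045} = -480 - \frac{2320924}{30231045} = - \frac{14513222524}{30231045}$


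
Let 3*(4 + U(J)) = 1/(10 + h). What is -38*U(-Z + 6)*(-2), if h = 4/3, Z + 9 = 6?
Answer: -5130/17 ≈ -301.76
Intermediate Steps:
Z = -3 (Z = -9 + 6 = -3)
h = 4/3 (h = 4*(⅓) = 4/3 ≈ 1.3333)
U(J) = -135/34 (U(J) = -4 + 1/(3*(10 + 4/3)) = -4 + 1/(3*(34/3)) = -4 + (⅓)*(3/34) = -4 + 1/34 = -135/34)
-38*U(-Z + 6)*(-2) = -38*(-135/34)*(-2) = (2565/17)*(-2) = -5130/17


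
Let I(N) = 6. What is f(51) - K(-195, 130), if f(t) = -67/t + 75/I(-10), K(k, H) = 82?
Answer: -7223/102 ≈ -70.814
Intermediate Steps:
f(t) = 25/2 - 67/t (f(t) = -67/t + 75/6 = -67/t + 75*(1/6) = -67/t + 25/2 = 25/2 - 67/t)
f(51) - K(-195, 130) = (25/2 - 67/51) - 1*82 = (25/2 - 67*1/51) - 82 = (25/2 - 67/51) - 82 = 1141/102 - 82 = -7223/102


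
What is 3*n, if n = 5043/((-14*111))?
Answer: -5043/518 ≈ -9.7355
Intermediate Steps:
n = -1681/518 (n = 5043/(-1554) = 5043*(-1/1554) = -1681/518 ≈ -3.2452)
3*n = 3*(-1681/518) = -5043/518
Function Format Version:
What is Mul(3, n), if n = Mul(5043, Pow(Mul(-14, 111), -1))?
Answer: Rational(-5043, 518) ≈ -9.7355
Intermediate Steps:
n = Rational(-1681, 518) (n = Mul(5043, Pow(-1554, -1)) = Mul(5043, Rational(-1, 1554)) = Rational(-1681, 518) ≈ -3.2452)
Mul(3, n) = Mul(3, Rational(-1681, 518)) = Rational(-5043, 518)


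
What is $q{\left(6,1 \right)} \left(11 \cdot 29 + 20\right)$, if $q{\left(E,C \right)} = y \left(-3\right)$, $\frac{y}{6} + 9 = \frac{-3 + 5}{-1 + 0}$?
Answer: $67122$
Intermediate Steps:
$y = -66$ ($y = -54 + 6 \frac{-3 + 5}{-1 + 0} = -54 + 6 \frac{2}{-1} = -54 + 6 \cdot 2 \left(-1\right) = -54 + 6 \left(-2\right) = -54 - 12 = -66$)
$q{\left(E,C \right)} = 198$ ($q{\left(E,C \right)} = \left(-66\right) \left(-3\right) = 198$)
$q{\left(6,1 \right)} \left(11 \cdot 29 + 20\right) = 198 \left(11 \cdot 29 + 20\right) = 198 \left(319 + 20\right) = 198 \cdot 339 = 67122$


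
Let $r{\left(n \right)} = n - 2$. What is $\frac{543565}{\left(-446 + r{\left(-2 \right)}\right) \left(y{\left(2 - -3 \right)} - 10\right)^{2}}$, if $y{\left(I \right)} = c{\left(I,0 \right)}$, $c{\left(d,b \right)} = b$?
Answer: $- \frac{108713}{9000} \approx -12.079$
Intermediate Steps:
$r{\left(n \right)} = -2 + n$
$y{\left(I \right)} = 0$
$\frac{543565}{\left(-446 + r{\left(-2 \right)}\right) \left(y{\left(2 - -3 \right)} - 10\right)^{2}} = \frac{543565}{\left(-446 - 4\right) \left(0 - 10\right)^{2}} = \frac{543565}{\left(-446 - 4\right) \left(-10\right)^{2}} = \frac{543565}{\left(-450\right) 100} = \frac{543565}{-45000} = 543565 \left(- \frac{1}{45000}\right) = - \frac{108713}{9000}$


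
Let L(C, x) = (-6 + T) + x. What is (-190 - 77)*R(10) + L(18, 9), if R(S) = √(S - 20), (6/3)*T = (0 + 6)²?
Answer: 21 - 267*I*√10 ≈ 21.0 - 844.33*I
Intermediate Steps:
T = 18 (T = (0 + 6)²/2 = (½)*6² = (½)*36 = 18)
R(S) = √(-20 + S)
L(C, x) = 12 + x (L(C, x) = (-6 + 18) + x = 12 + x)
(-190 - 77)*R(10) + L(18, 9) = (-190 - 77)*√(-20 + 10) + (12 + 9) = -267*I*√10 + 21 = 21 - 267*I*√10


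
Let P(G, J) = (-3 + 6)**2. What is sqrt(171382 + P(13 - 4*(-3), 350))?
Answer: sqrt(171391) ≈ 413.99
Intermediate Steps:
P(G, J) = 9 (P(G, J) = 3**2 = 9)
sqrt(171382 + P(13 - 4*(-3), 350)) = sqrt(171382 + 9) = sqrt(171391)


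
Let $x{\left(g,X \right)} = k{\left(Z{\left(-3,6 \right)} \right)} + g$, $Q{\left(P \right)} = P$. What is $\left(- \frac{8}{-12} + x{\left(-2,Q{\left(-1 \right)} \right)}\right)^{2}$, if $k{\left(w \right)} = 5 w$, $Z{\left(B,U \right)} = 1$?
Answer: $\frac{121}{9} \approx 13.444$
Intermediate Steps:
$x{\left(g,X \right)} = 5 + g$ ($x{\left(g,X \right)} = 5 \cdot 1 + g = 5 + g$)
$\left(- \frac{8}{-12} + x{\left(-2,Q{\left(-1 \right)} \right)}\right)^{2} = \left(- \frac{8}{-12} + \left(5 - 2\right)\right)^{2} = \left(\left(-8\right) \left(- \frac{1}{12}\right) + 3\right)^{2} = \left(\frac{2}{3} + 3\right)^{2} = \left(\frac{11}{3}\right)^{2} = \frac{121}{9}$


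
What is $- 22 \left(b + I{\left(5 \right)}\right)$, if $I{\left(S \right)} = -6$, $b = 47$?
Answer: $-902$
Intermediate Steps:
$- 22 \left(b + I{\left(5 \right)}\right) = - 22 \left(47 - 6\right) = \left(-22\right) 41 = -902$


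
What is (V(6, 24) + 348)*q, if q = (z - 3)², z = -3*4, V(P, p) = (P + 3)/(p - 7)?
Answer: 1333125/17 ≈ 78419.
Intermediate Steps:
V(P, p) = (3 + P)/(-7 + p)
z = -12
q = 225 (q = (-12 - 3)² = (-15)² = 225)
(V(6, 24) + 348)*q = ((3 + 6)/(-7 + 24) + 348)*225 = (9/17 + 348)*225 = (5925/17)*225 = 1333125/17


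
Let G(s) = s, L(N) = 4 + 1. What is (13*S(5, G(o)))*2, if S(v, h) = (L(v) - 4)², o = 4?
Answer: 26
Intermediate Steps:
L(N) = 5
S(v, h) = 1 (S(v, h) = (5 - 4)² = 1² = 1)
(13*S(5, G(o)))*2 = (13*1)*2 = 13*2 = 26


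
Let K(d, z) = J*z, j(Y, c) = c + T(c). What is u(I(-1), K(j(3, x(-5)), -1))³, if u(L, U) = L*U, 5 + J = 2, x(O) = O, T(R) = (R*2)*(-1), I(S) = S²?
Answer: 27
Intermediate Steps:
T(R) = -2*R (T(R) = (2*R)*(-1) = -2*R)
j(Y, c) = -c (j(Y, c) = c - 2*c = -c)
J = -3 (J = -5 + 2 = -3)
K(d, z) = -3*z
u(I(-1), K(j(3, x(-5)), -1))³ = ((-1)²*(-3*(-1)))³ = (1*3)³ = 3³ = 27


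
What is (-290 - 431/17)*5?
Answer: -26805/17 ≈ -1576.8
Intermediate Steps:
(-290 - 431/17)*5 = -5361/17*5 = -26805/17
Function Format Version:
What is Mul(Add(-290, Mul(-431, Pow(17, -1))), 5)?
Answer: Rational(-26805, 17) ≈ -1576.8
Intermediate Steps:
Mul(Add(-290, Mul(-431, Pow(17, -1))), 5) = Mul(Add(-290, Mul(-431, Rational(1, 17))), 5) = Mul(Add(-290, Rational(-431, 17)), 5) = Mul(Rational(-5361, 17), 5) = Rational(-26805, 17)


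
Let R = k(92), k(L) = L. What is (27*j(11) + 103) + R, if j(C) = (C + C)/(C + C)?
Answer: 222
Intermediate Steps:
j(C) = 1 (j(C) = (2*C)/((2*C)) = (2*C)*(1/(2*C)) = 1)
R = 92
(27*j(11) + 103) + R = (27*1 + 103) + 92 = (27 + 103) + 92 = 130 + 92 = 222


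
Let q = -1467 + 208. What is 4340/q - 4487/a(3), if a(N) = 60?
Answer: -5909533/75540 ≈ -78.230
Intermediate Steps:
q = -1259
4340/q - 4487/a(3) = 4340/(-1259) - 4487/60 = 4340*(-1/1259) - 4487*1/60 = -4340/1259 - 4487/60 = -5909533/75540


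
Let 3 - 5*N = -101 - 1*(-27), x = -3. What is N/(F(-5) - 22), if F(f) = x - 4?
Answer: -77/145 ≈ -0.53103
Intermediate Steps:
F(f) = -7 (F(f) = -3 - 4 = -7)
N = 77/5 (N = 3/5 - (-101 - 1*(-27))/5 = 3/5 - (-101 + 27)/5 = 3/5 - 1/5*(-74) = 3/5 + 74/5 = 77/5 ≈ 15.400)
N/(F(-5) - 22) = (77/5)/(-7 - 22) = (77/5)/(-29) = -1/29*77/5 = -77/145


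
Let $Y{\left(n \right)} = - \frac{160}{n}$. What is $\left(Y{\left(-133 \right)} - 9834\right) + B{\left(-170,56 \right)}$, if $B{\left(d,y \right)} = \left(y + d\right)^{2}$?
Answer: $\frac{420706}{133} \approx 3163.2$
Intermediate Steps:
$B{\left(d,y \right)} = \left(d + y\right)^{2}$
$\left(Y{\left(-133 \right)} - 9834\right) + B{\left(-170,56 \right)} = \left(- \frac{160}{-133} - 9834\right) + \left(-170 + 56\right)^{2} = \left(\left(-160\right) \left(- \frac{1}{133}\right) - 9834\right) + \left(-114\right)^{2} = \left(\frac{160}{133} - 9834\right) + 12996 = - \frac{1307762}{133} + 12996 = \frac{420706}{133}$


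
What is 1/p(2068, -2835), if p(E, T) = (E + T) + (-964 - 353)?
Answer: -1/2084 ≈ -0.00047985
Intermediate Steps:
p(E, T) = -1317 + E + T (p(E, T) = (E + T) - 1317 = -1317 + E + T)
1/p(2068, -2835) = 1/(-1317 + 2068 - 2835) = 1/(-2084) = -1/2084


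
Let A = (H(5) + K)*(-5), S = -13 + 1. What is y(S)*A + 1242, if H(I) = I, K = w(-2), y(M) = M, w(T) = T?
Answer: 1422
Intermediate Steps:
S = -12
K = -2
A = -15 (A = (5 - 2)*(-5) = 3*(-5) = -15)
y(S)*A + 1242 = -12*(-15) + 1242 = 180 + 1242 = 1422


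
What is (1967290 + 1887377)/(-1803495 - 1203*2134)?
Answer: -1284889/1456899 ≈ -0.88193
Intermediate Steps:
(1967290 + 1887377)/(-1803495 - 1203*2134) = 3854667/(-1803495 - 2567202) = 3854667/(-4370697) = 3854667*(-1/4370697) = -1284889/1456899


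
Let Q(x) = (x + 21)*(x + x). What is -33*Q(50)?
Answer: -234300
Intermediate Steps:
Q(x) = 2*x*(21 + x) (Q(x) = (21 + x)*(2*x) = 2*x*(21 + x))
-33*Q(50) = -66*50*(21 + 50) = -66*50*71 = -33*7100 = -234300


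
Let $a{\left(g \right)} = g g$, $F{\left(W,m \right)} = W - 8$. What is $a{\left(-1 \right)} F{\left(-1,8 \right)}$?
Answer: $-9$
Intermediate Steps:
$F{\left(W,m \right)} = -8 + W$
$a{\left(g \right)} = g^{2}$
$a{\left(-1 \right)} F{\left(-1,8 \right)} = \left(-1\right)^{2} \left(-8 - 1\right) = 1 \left(-9\right) = -9$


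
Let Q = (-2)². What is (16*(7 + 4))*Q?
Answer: 704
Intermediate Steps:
Q = 4
(16*(7 + 4))*Q = (16*(7 + 4))*4 = (16*11)*4 = 176*4 = 704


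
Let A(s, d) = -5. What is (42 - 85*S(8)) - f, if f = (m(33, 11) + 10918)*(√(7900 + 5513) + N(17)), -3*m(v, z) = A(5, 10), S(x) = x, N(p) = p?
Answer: -558817/3 - 32759*√13413/3 ≈ -1.4509e+6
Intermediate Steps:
m(v, z) = 5/3 (m(v, z) = -⅓*(-5) = 5/3)
f = 556903/3 + 32759*√13413/3 (f = (5/3 + 10918)*(√(7900 + 5513) + 17) = 32759*(√13413 + 17)/3 = 32759*(17 + √13413)/3 = 556903/3 + 32759*√13413/3 ≈ 1.4503e+6)
(42 - 85*S(8)) - f = (42 - 85*8) - (556903/3 + 32759*√13413/3) = (42 - 680) + (-556903/3 - 32759*√13413/3) = -638 + (-556903/3 - 32759*√13413/3) = -558817/3 - 32759*√13413/3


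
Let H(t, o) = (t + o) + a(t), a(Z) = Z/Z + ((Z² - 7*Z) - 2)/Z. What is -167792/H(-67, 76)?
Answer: 5621032/2143 ≈ 2623.0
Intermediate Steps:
a(Z) = 1 + (-2 + Z² - 7*Z)/Z
H(t, o) = -6 + o - 2/t + 2*t (H(t, o) = (t + o) + (-6 + t - 2/t) = (o + t) + (-6 + t - 2/t) = -6 + o - 2/t + 2*t)
-167792/H(-67, 76) = -167792/(-6 + 76 - 2/(-67) + 2*(-67)) = -167792/(-6 + 76 - 2*(-1/67) - 134) = -167792/(-6 + 76 + 2/67 - 134) = -167792/(-4286/67) = -167792*(-67/4286) = 5621032/2143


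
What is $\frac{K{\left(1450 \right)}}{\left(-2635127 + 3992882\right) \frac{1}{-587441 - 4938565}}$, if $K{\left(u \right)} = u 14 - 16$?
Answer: $- \frac{37363168568}{452585} \approx -82555.0$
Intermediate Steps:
$K{\left(u \right)} = -16 + 14 u$ ($K{\left(u \right)} = 14 u - 16 = -16 + 14 u$)
$\frac{K{\left(1450 \right)}}{\left(-2635127 + 3992882\right) \frac{1}{-587441 - 4938565}} = \frac{-16 + 14 \cdot 1450}{\left(-2635127 + 3992882\right) \frac{1}{-587441 - 4938565}} = \frac{-16 + 20300}{1357755 \frac{1}{-5526006}} = \frac{20284}{1357755 \left(- \frac{1}{5526006}\right)} = \frac{20284}{- \frac{452585}{1842002}} = 20284 \left(- \frac{1842002}{452585}\right) = - \frac{37363168568}{452585}$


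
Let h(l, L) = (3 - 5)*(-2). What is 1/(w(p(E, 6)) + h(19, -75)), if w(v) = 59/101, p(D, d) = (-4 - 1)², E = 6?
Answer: 101/463 ≈ 0.21814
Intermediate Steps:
h(l, L) = 4 (h(l, L) = -2*(-2) = 4)
p(D, d) = 25 (p(D, d) = (-5)² = 25)
w(v) = 59/101 (w(v) = 59*(1/101) = 59/101)
1/(w(p(E, 6)) + h(19, -75)) = 1/(59/101 + 4) = 1/(463/101) = 101/463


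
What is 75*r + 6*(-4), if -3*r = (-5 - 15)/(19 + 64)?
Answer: -1492/83 ≈ -17.976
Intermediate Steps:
r = 20/249 (r = -(-5 - 15)/(3*(19 + 64)) = -(-20)/(3*83) = -⅓*(-20/83) = 20/249 ≈ 0.080321)
75*r + 6*(-4) = 75*(20/249) + 6*(-4) = 500/83 - 24 = -1492/83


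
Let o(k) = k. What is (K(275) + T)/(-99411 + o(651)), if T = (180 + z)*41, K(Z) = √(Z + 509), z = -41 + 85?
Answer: -2303/24690 ≈ -0.093277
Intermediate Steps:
z = 44
K(Z) = √(509 + Z)
T = 9184 (T = (180 + 44)*41 = 224*41 = 9184)
(K(275) + T)/(-99411 + o(651)) = (√(509 + 275) + 9184)/(-99411 + 651) = (√784 + 9184)/(-98760) = (28 + 9184)*(-1/98760) = 9212*(-1/98760) = -2303/24690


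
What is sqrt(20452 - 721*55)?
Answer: I*sqrt(19203) ≈ 138.57*I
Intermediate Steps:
sqrt(20452 - 721*55) = sqrt(20452 - 39655) = sqrt(-19203) = I*sqrt(19203)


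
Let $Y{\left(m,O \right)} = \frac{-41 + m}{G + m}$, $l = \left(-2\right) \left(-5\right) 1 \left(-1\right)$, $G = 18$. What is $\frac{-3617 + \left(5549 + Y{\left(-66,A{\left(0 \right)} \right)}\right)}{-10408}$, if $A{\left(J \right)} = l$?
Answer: $- \frac{92843}{499584} \approx -0.18584$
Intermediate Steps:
$l = -10$ ($l = 10 \cdot 1 \left(-1\right) = 10 \left(-1\right) = -10$)
$A{\left(J \right)} = -10$
$Y{\left(m,O \right)} = \frac{-41 + m}{18 + m}$
$\frac{-3617 + \left(5549 + Y{\left(-66,A{\left(0 \right)} \right)}\right)}{-10408} = \frac{-3617 + \left(5549 + \frac{-41 - 66}{18 - 66}\right)}{-10408} = \left(-3617 + \left(5549 + \frac{1}{-48} \left(-107\right)\right)\right) \left(- \frac{1}{10408}\right) = \left(-3617 + \left(5549 - - \frac{107}{48}\right)\right) \left(- \frac{1}{10408}\right) = \left(-3617 + \left(5549 + \frac{107}{48}\right)\right) \left(- \frac{1}{10408}\right) = \left(-3617 + \frac{266459}{48}\right) \left(- \frac{1}{10408}\right) = \frac{92843}{48} \left(- \frac{1}{10408}\right) = - \frac{92843}{499584}$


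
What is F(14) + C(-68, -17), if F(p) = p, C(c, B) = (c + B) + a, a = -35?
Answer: -106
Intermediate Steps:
C(c, B) = -35 + B + c (C(c, B) = (c + B) - 35 = (B + c) - 35 = -35 + B + c)
F(14) + C(-68, -17) = 14 + (-35 - 17 - 68) = 14 - 120 = -106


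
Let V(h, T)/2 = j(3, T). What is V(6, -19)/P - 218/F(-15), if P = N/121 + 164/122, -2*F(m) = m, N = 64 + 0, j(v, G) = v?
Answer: -2681923/103695 ≈ -25.864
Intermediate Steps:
N = 64
F(m) = -m/2
P = 13826/7381 (P = 64/121 + 164/122 = 64*(1/121) + 164*(1/122) = 64/121 + 82/61 = 13826/7381 ≈ 1.8732)
V(h, T) = 6 (V(h, T) = 2*3 = 6)
V(6, -19)/P - 218/F(-15) = 6/(13826/7381) - 218/((-½*(-15))) = 6*(7381/13826) - 218/15/2 = 22143/6913 - 218*2/15 = 22143/6913 - 436/15 = -2681923/103695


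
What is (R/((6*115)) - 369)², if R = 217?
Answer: 64715798449/476100 ≈ 1.3593e+5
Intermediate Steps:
(R/((6*115)) - 369)² = (217/((6*115)) - 369)² = (217/690 - 369)² = (-254393/690)² = 64715798449/476100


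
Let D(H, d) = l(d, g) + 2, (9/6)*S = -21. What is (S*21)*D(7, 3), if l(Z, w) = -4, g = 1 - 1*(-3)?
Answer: 588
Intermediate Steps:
S = -14 (S = (2/3)*(-21) = -14)
g = 4 (g = 1 + 3 = 4)
D(H, d) = -2 (D(H, d) = -4 + 2 = -2)
(S*21)*D(7, 3) = -14*21*(-2) = -294*(-2) = 588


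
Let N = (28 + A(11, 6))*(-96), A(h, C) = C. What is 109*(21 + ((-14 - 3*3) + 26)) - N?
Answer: 5880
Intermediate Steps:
N = -3264 (N = (28 + 6)*(-96) = 34*(-96) = -3264)
109*(21 + ((-14 - 3*3) + 26)) - N = 109*(21 + ((-14 - 3*3) + 26)) - 1*(-3264) = 109*(21 + ((-14 - 9) + 26)) + 3264 = 109*(21 + (-23 + 26)) + 3264 = 109*(21 + 3) + 3264 = 109*24 + 3264 = 2616 + 3264 = 5880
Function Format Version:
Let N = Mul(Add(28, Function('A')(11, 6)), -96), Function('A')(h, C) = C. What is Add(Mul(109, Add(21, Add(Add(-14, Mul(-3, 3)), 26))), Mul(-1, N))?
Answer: 5880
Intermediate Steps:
N = -3264 (N = Mul(Add(28, 6), -96) = Mul(34, -96) = -3264)
Add(Mul(109, Add(21, Add(Add(-14, Mul(-3, 3)), 26))), Mul(-1, N)) = Add(Mul(109, Add(21, Add(Add(-14, Mul(-3, 3)), 26))), Mul(-1, -3264)) = Add(Mul(109, Add(21, Add(Add(-14, -9), 26))), 3264) = Add(Mul(109, Add(21, Add(-23, 26))), 3264) = Add(Mul(109, Add(21, 3)), 3264) = Add(Mul(109, 24), 3264) = Add(2616, 3264) = 5880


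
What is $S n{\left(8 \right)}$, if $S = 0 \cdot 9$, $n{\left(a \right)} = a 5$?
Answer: $0$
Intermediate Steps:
$n{\left(a \right)} = 5 a$
$S = 0$
$S n{\left(8 \right)} = 0 \cdot 5 \cdot 8 = 0 \cdot 40 = 0$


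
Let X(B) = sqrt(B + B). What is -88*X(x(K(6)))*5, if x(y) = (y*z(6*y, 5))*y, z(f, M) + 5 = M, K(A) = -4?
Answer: 0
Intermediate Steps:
z(f, M) = -5 + M
x(y) = 0 (x(y) = (y*(-5 + 5))*y = (y*0)*y = 0*y = 0)
X(B) = sqrt(2)*sqrt(B) (X(B) = sqrt(2*B) = sqrt(2)*sqrt(B))
-88*X(x(K(6)))*5 = -88*sqrt(2)*sqrt(0)*5 = -88*sqrt(2)*0*5 = -0*5 = -88*0 = 0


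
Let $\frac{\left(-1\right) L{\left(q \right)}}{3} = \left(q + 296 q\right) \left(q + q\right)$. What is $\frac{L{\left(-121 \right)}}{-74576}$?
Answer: $\frac{13045131}{37288} \approx 349.85$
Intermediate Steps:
$L{\left(q \right)} = - 1782 q^{2}$ ($L{\left(q \right)} = - 3 \left(q + 296 q\right) \left(q + q\right) = - 3 \cdot 297 q 2 q = - 3 \cdot 594 q^{2} = - 1782 q^{2}$)
$\frac{L{\left(-121 \right)}}{-74576} = \frac{\left(-1782\right) \left(-121\right)^{2}}{-74576} = \left(-1782\right) 14641 \left(- \frac{1}{74576}\right) = \left(-26090262\right) \left(- \frac{1}{74576}\right) = \frac{13045131}{37288}$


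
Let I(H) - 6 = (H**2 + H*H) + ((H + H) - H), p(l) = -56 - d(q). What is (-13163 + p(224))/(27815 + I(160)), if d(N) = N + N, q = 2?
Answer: -13223/79181 ≈ -0.16700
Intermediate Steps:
d(N) = 2*N
p(l) = -60 (p(l) = -56 - 2*2 = -56 - 1*4 = -56 - 4 = -60)
I(H) = 6 + H + 2*H**2 (I(H) = 6 + ((H**2 + H*H) + ((H + H) - H)) = 6 + ((H**2 + H**2) + (2*H - H)) = 6 + (2*H**2 + H) = 6 + (H + 2*H**2) = 6 + H + 2*H**2)
(-13163 + p(224))/(27815 + I(160)) = (-13163 - 60)/(27815 + (6 + 160 + 2*160**2)) = -13223/(27815 + (6 + 160 + 2*25600)) = -13223/(27815 + (6 + 160 + 51200)) = -13223/(27815 + 51366) = -13223/79181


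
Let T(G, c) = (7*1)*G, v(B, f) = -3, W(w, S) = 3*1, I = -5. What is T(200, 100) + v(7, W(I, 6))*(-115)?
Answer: 1745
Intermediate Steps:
W(w, S) = 3
T(G, c) = 7*G
T(200, 100) + v(7, W(I, 6))*(-115) = 7*200 - 3*(-115) = 1400 + 345 = 1745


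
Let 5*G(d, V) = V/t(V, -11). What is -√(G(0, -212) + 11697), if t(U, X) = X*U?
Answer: -√35383370/55 ≈ -108.15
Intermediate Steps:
t(U, X) = U*X
G(d, V) = -1/55 (G(d, V) = (V/((V*(-11))))/5 = (V/((-11*V)))/5 = (V*(-1/(11*V)))/5 = (⅕)*(-1/11) = -1/55)
-√(G(0, -212) + 11697) = -√(-1/55 + 11697) = -√(643334/55) = -√35383370/55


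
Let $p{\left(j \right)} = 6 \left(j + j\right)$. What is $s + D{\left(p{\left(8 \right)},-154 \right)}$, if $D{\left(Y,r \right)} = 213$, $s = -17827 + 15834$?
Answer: $-1780$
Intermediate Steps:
$s = -1993$
$p{\left(j \right)} = 12 j$ ($p{\left(j \right)} = 6 \cdot 2 j = 12 j$)
$s + D{\left(p{\left(8 \right)},-154 \right)} = -1993 + 213 = -1780$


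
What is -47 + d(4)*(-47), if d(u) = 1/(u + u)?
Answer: -423/8 ≈ -52.875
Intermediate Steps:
d(u) = 1/(2*u)
-47 + d(4)*(-47) = -47 + ((½)/4)*(-47) = -47 + ((½)*(¼))*(-47) = -47 + (⅛)*(-47) = -47 - 47/8 = -423/8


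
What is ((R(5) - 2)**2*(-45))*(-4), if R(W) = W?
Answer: 1620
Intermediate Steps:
((R(5) - 2)**2*(-45))*(-4) = ((5 - 2)**2*(-45))*(-4) = (3**2*(-45))*(-4) = (9*(-45))*(-4) = -405*(-4) = 1620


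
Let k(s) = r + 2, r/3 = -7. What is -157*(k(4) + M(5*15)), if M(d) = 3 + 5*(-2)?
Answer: 4082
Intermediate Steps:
r = -21 (r = 3*(-7) = -21)
M(d) = -7 (M(d) = 3 - 10 = -7)
k(s) = -19 (k(s) = -21 + 2 = -19)
-157*(k(4) + M(5*15)) = -157*(-19 - 7) = -157*(-26) = 4082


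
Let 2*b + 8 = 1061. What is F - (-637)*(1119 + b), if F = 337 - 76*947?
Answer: 1953097/2 ≈ 9.7655e+5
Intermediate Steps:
b = 1053/2 (b = -4 + (½)*1061 = -4 + 1061/2 = 1053/2 ≈ 526.50)
F = -71635 (F = 337 - 71972 = -71635)
F - (-637)*(1119 + b) = -71635 - (-637)*(1119 + 1053/2) = -71635 - (-637)*3291/2 = -71635 - 1*(-2096367/2) = -71635 + 2096367/2 = 1953097/2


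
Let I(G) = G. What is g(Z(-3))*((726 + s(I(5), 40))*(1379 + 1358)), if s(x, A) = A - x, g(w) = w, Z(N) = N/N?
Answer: 2082857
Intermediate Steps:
Z(N) = 1
g(Z(-3))*((726 + s(I(5), 40))*(1379 + 1358)) = 1*((726 + (40 - 1*5))*(1379 + 1358)) = 1*((726 + (40 - 5))*2737) = 1*((726 + 35)*2737) = 1*(761*2737) = 1*2082857 = 2082857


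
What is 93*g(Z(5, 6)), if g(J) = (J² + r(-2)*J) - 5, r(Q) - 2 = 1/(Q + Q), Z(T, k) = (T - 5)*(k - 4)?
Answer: -465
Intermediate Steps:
Z(T, k) = (-5 + T)*(-4 + k)
r(Q) = 2 + 1/(2*Q) (r(Q) = 2 + 1/(Q + Q) = 2 + 1/(2*Q))
g(J) = -5 + J² + 7*J/4 (g(J) = (J² + (2 + (½)/(-2))*J) - 5 = (J² + (2 + (½)*(-½))*J) - 5 = (J² + (2 - ¼)*J) - 5 = (J² + 7*J/4) - 5 = -5 + J² + 7*J/4)
93*g(Z(5, 6)) = 93*(-5 + (20 - 5*6 - 4*5 + 5*6)² + 7*(20 - 5*6 - 4*5 + 5*6)/4) = 93*(-5 + (20 - 30 - 20 + 30)² + 7*(20 - 30 - 20 + 30)/4) = 93*(-5 + 0² + (7/4)*0) = 93*(-5 + 0 + 0) = 93*(-5) = -465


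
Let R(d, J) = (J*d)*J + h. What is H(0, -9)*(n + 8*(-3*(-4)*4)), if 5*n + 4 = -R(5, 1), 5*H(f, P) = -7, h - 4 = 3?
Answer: -13328/25 ≈ -533.12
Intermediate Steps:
h = 7 (h = 4 + 3 = 7)
H(f, P) = -7/5 (H(f, P) = (1/5)*(-7) = -7/5)
R(d, J) = 7 + d*J**2 (R(d, J) = (J*d)*J + 7 = d*J**2 + 7 = 7 + d*J**2)
n = -16/5 (n = -4/5 + (-(7 + 5*1**2))/5 = -4/5 + (-(7 + 5*1))/5 = -4/5 + (-(7 + 5))/5 = -4/5 + (-1*12)/5 = -4/5 + (1/5)*(-12) = -4/5 - 12/5 = -16/5 ≈ -3.2000)
H(0, -9)*(n + 8*(-3*(-4)*4)) = -7*(-16/5 + 8*(-3*(-4)*4))/5 = -7*(-16/5 + 8*(12*4))/5 = -7*(-16/5 + 8*48)/5 = -7*(-16/5 + 384)/5 = -7/5*1904/5 = -13328/25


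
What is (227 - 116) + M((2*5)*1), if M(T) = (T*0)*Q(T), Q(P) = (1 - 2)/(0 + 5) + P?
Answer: 111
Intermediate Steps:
Q(P) = -1/5 + P
M(T) = 0 (M(T) = (T*0)*(-1/5 + T) = 0*(-1/5 + T) = 0)
(227 - 116) + M((2*5)*1) = (227 - 116) + 0 = 111 + 0 = 111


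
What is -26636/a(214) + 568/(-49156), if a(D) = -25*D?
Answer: 163285052/32873075 ≈ 4.9671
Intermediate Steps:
-26636/a(214) + 568/(-49156) = -26636/((-25*214)) + 568/(-49156) = -26636/(-5350) + 568*(-1/49156) = -26636*(-1/5350) - 142/12289 = 13318/2675 - 142/12289 = 163285052/32873075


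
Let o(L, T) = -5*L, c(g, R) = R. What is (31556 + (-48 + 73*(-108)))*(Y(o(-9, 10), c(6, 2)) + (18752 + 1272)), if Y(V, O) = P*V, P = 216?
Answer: 702672256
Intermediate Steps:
Y(V, O) = 216*V
(31556 + (-48 + 73*(-108)))*(Y(o(-9, 10), c(6, 2)) + (18752 + 1272)) = (31556 + (-48 + 73*(-108)))*(216*(-5*(-9)) + (18752 + 1272)) = (31556 + (-48 - 7884))*(216*45 + 20024) = (31556 - 7932)*(9720 + 20024) = 23624*29744 = 702672256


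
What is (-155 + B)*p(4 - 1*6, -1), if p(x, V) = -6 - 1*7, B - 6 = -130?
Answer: 3627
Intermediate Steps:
B = -124 (B = 6 - 130 = -124)
p(x, V) = -13 (p(x, V) = -6 - 7 = -13)
(-155 + B)*p(4 - 1*6, -1) = (-155 - 124)*(-13) = -279*(-13) = 3627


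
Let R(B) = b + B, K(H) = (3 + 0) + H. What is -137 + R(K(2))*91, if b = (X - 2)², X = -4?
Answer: 3594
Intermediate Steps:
b = 36 (b = (-4 - 2)² = (-6)² = 36)
K(H) = 3 + H
R(B) = 36 + B
-137 + R(K(2))*91 = -137 + (36 + (3 + 2))*91 = -137 + (36 + 5)*91 = -137 + 41*91 = -137 + 3731 = 3594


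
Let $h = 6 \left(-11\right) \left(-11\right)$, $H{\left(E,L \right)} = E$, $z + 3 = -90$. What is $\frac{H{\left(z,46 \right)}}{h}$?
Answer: $- \frac{31}{242} \approx -0.1281$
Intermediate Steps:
$z = -93$ ($z = -3 - 90 = -93$)
$h = 726$ ($h = \left(-66\right) \left(-11\right) = 726$)
$\frac{H{\left(z,46 \right)}}{h} = - \frac{93}{726} = \left(-93\right) \frac{1}{726} = - \frac{31}{242}$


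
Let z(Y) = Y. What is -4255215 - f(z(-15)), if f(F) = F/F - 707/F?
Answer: -63828947/15 ≈ -4.2553e+6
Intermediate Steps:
f(F) = 1 - 707/F
-4255215 - f(z(-15)) = -4255215 - (-707 - 15)/(-15) = -4255215 - (-1)*(-722)/15 = -4255215 - 1*722/15 = -4255215 - 722/15 = -63828947/15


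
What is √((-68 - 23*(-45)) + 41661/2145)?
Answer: 2*√126070945/715 ≈ 31.407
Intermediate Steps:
√((-68 - 23*(-45)) + 41661/2145) = √((-68 + 1035) + 41661*(1/2145)) = √(967 + 13887/715) = √(705292/715) = 2*√126070945/715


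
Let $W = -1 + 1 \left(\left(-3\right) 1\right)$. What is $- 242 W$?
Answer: $968$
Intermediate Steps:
$W = -4$ ($W = -1 + 1 \left(-3\right) = -1 - 3 = -4$)
$- 242 W = \left(-242\right) \left(-4\right) = 968$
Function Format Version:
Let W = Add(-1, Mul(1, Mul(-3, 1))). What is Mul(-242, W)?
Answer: 968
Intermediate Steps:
W = -4 (W = Add(-1, Mul(1, -3)) = Add(-1, -3) = -4)
Mul(-242, W) = Mul(-242, -4) = 968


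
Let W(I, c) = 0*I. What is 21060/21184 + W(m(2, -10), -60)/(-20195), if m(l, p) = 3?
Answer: 5265/5296 ≈ 0.99415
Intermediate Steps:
W(I, c) = 0
21060/21184 + W(m(2, -10), -60)/(-20195) = 21060/21184 + 0/(-20195) = 21060*(1/21184) + 0*(-1/20195) = 5265/5296 + 0 = 5265/5296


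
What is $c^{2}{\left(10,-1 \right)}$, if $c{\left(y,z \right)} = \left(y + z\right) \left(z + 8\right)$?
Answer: $3969$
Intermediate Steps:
$c{\left(y,z \right)} = \left(8 + z\right) \left(y + z\right)$ ($c{\left(y,z \right)} = \left(y + z\right) \left(8 + z\right) = \left(8 + z\right) \left(y + z\right)$)
$c^{2}{\left(10,-1 \right)} = \left(\left(-1\right)^{2} + 8 \cdot 10 + 8 \left(-1\right) + 10 \left(-1\right)\right)^{2} = \left(1 + 80 - 8 - 10\right)^{2} = 63^{2} = 3969$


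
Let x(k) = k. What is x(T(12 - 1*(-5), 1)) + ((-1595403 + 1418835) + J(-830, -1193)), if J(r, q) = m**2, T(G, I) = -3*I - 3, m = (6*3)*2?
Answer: -175278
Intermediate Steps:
m = 36 (m = 18*2 = 36)
T(G, I) = -3 - 3*I
J(r, q) = 1296 (J(r, q) = 36**2 = 1296)
x(T(12 - 1*(-5), 1)) + ((-1595403 + 1418835) + J(-830, -1193)) = (-3 - 3*1) + ((-1595403 + 1418835) + 1296) = (-3 - 3) + (-176568 + 1296) = -6 - 175272 = -175278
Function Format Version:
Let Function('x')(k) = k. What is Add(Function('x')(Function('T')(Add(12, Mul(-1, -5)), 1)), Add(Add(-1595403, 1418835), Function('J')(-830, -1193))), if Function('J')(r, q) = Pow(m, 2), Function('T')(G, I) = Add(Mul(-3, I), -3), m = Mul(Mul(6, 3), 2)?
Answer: -175278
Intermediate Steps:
m = 36 (m = Mul(18, 2) = 36)
Function('T')(G, I) = Add(-3, Mul(-3, I))
Function('J')(r, q) = 1296 (Function('J')(r, q) = Pow(36, 2) = 1296)
Add(Function('x')(Function('T')(Add(12, Mul(-1, -5)), 1)), Add(Add(-1595403, 1418835), Function('J')(-830, -1193))) = Add(Add(-3, Mul(-3, 1)), Add(Add(-1595403, 1418835), 1296)) = Add(Add(-3, -3), Add(-176568, 1296)) = Add(-6, -175272) = -175278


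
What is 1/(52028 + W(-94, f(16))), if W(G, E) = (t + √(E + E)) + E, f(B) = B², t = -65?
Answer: 52219/2726823449 - 16*√2/2726823449 ≈ 1.9142e-5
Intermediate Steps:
W(G, E) = -65 + E + √2*√E (W(G, E) = (-65 + √(E + E)) + E = (-65 + √(2*E)) + E = (-65 + √2*√E) + E = -65 + E + √2*√E)
1/(52028 + W(-94, f(16))) = 1/(52028 + (-65 + 16² + √2*√(16²))) = 1/(52028 + (-65 + 256 + √2*√256)) = 1/(52028 + (-65 + 256 + √2*16)) = 1/(52028 + (-65 + 256 + 16*√2)) = 1/(52028 + (191 + 16*√2)) = 1/(52219 + 16*√2)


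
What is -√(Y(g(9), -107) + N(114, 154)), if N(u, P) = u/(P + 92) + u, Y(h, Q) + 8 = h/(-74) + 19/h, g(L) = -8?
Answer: -√3836580986/6068 ≈ -10.208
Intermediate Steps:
Y(h, Q) = -8 + 19/h - h/74 (Y(h, Q) = -8 + (h/(-74) + 19/h) = -8 + (h*(-1/74) + 19/h) = -8 + (-h/74 + 19/h) = -8 + (19/h - h/74) = -8 + 19/h - h/74)
N(u, P) = u + u/(92 + P) (N(u, P) = u/(92 + P) + u = u + u/(92 + P))
-√(Y(g(9), -107) + N(114, 154)) = -√((-8 + 19/(-8) - 1/74*(-8)) + 114*(93 + 154)/(92 + 154)) = -√((-8 + 19*(-⅛) + 4/37) + 114*247/246) = -√((-8 - 19/8 + 4/37) + 114*(1/246)*247) = -√(-3039/296 + 4693/41) = -√(1264529/12136) = -√3836580986/6068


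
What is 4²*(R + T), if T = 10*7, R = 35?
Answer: 1680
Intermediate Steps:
T = 70
4²*(R + T) = 4²*(35 + 70) = 16*105 = 1680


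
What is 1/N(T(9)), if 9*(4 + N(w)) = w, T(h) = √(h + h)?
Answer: -18/71 - 3*√2/142 ≈ -0.28340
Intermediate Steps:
T(h) = √2*√h (T(h) = √(2*h) = √2*√h)
N(w) = -4 + w/9
1/N(T(9)) = 1/(-4 + (√2*√9)/9) = 1/(-4 + (√2*3)/9) = 1/(-4 + (3*√2)/9) = 1/(-4 + √2/3)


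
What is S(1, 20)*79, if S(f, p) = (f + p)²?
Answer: 34839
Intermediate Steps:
S(1, 20)*79 = (1 + 20)²*79 = 21²*79 = 441*79 = 34839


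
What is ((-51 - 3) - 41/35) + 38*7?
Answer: 7379/35 ≈ 210.83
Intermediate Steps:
((-51 - 3) - 41/35) + 38*7 = (-54 - 41*1/35) + 266 = (-54 - 41/35) + 266 = -1931/35 + 266 = 7379/35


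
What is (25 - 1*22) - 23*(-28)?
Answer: 647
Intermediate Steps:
(25 - 1*22) - 23*(-28) = (25 - 22) + 644 = 3 + 644 = 647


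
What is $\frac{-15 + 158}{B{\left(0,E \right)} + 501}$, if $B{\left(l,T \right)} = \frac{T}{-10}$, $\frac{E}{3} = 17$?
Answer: $\frac{1430}{4959} \approx 0.28836$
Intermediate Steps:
$E = 51$ ($E = 3 \cdot 17 = 51$)
$B{\left(l,T \right)} = - \frac{T}{10}$ ($B{\left(l,T \right)} = T \left(- \frac{1}{10}\right) = - \frac{T}{10}$)
$\frac{-15 + 158}{B{\left(0,E \right)} + 501} = \frac{-15 + 158}{\left(- \frac{1}{10}\right) 51 + 501} = \frac{143}{- \frac{51}{10} + 501} = \frac{143}{\frac{4959}{10}} = 143 \cdot \frac{10}{4959} = \frac{1430}{4959}$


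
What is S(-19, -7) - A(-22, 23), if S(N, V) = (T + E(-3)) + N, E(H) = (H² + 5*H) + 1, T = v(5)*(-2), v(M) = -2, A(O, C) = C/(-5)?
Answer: -77/5 ≈ -15.400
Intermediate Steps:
A(O, C) = -C/5 (A(O, C) = C*(-⅕) = -C/5)
T = 4 (T = -2*(-2) = 4)
E(H) = 1 + H² + 5*H
S(N, V) = -1 + N (S(N, V) = (4 + (1 + (-3)² + 5*(-3))) + N = (4 + (1 + 9 - 15)) + N = (4 - 5) + N = -1 + N)
S(-19, -7) - A(-22, 23) = (-1 - 19) - (-1)*23/5 = -20 - 1*(-23/5) = -20 + 23/5 = -77/5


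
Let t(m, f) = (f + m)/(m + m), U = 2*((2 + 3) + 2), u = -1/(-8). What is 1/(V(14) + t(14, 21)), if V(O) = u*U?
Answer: 1/3 ≈ 0.33333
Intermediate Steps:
u = 1/8 (u = -1*(-1/8) = 1/8 ≈ 0.12500)
U = 14 (U = 2*(5 + 2) = 2*7 = 14)
t(m, f) = (f + m)/(2*m) (t(m, f) = (f + m)/((2*m)) = (f + m)*(1/(2*m)) = (f + m)/(2*m))
V(O) = 7/4 (V(O) = (1/8)*14 = 7/4)
1/(V(14) + t(14, 21)) = 1/(7/4 + (1/2)*(21 + 14)/14) = 1/(7/4 + (1/2)*(1/14)*35) = 1/(7/4 + 5/4) = 1/3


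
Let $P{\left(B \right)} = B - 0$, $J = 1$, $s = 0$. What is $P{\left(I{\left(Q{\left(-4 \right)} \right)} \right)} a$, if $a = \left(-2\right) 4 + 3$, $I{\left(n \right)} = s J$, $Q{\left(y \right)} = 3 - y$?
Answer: $0$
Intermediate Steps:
$I{\left(n \right)} = 0$ ($I{\left(n \right)} = 0 \cdot 1 = 0$)
$P{\left(B \right)} = B$ ($P{\left(B \right)} = B + 0 = B$)
$a = -5$ ($a = -8 + 3 = -5$)
$P{\left(I{\left(Q{\left(-4 \right)} \right)} \right)} a = 0 \left(-5\right) = 0$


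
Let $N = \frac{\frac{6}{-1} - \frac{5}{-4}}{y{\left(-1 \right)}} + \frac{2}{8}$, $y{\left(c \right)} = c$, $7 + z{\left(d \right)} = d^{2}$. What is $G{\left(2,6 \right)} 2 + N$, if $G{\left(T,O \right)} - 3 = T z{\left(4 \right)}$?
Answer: $47$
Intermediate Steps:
$z{\left(d \right)} = -7 + d^{2}$
$N = 5$ ($N = \frac{\frac{6}{-1} - \frac{5}{-4}}{-1} + \frac{2}{8} = \left(6 \left(-1\right) - - \frac{5}{4}\right) \left(-1\right) + 2 \cdot \frac{1}{8} = \left(-6 + \frac{5}{4}\right) \left(-1\right) + \frac{1}{4} = \left(- \frac{19}{4}\right) \left(-1\right) + \frac{1}{4} = \frac{19}{4} + \frac{1}{4} = 5$)
$G{\left(T,O \right)} = 3 + 9 T$ ($G{\left(T,O \right)} = 3 + T \left(-7 + 4^{2}\right) = 3 + T \left(-7 + 16\right) = 3 + T 9 = 3 + 9 T$)
$G{\left(2,6 \right)} 2 + N = \left(3 + 9 \cdot 2\right) 2 + 5 = \left(3 + 18\right) 2 + 5 = 21 \cdot 2 + 5 = 42 + 5 = 47$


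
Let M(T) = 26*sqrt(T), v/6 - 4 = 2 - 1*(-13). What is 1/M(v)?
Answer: sqrt(114)/2964 ≈ 0.0036023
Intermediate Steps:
v = 114 (v = 24 + 6*(2 - 1*(-13)) = 24 + 6*(2 + 13) = 24 + 6*15 = 24 + 90 = 114)
1/M(v) = 1/(26*sqrt(114)) = sqrt(114)/2964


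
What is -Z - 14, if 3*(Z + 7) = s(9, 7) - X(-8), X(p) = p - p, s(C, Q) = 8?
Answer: -29/3 ≈ -9.6667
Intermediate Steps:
X(p) = 0
Z = -13/3 (Z = -7 + (8 - 1*0)/3 = -7 + (8 + 0)/3 = -7 + (1/3)*8 = -7 + 8/3 = -13/3 ≈ -4.3333)
-Z - 14 = -1*(-13/3) - 14 = 13/3 - 14 = -29/3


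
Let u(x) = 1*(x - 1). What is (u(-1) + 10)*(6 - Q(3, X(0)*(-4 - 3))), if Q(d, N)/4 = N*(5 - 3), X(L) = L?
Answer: 48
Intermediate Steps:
u(x) = -1 + x (u(x) = 1*(-1 + x) = -1 + x)
Q(d, N) = 8*N (Q(d, N) = 4*(N*(5 - 3)) = 4*(N*2) = 4*(2*N) = 8*N)
(u(-1) + 10)*(6 - Q(3, X(0)*(-4 - 3))) = ((-1 - 1) + 10)*(6 - 8*0*(-4 - 3)) = (-2 + 10)*(6 - 8*0*(-7)) = 8*(6 - 8*0) = 8*(6 - 1*0) = 8*(6 + 0) = 8*6 = 48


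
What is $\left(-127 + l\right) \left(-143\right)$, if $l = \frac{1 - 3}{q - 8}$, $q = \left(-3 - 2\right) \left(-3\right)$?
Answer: $\frac{127413}{7} \approx 18202.0$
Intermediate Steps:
$q = 15$ ($q = \left(-5\right) \left(-3\right) = 15$)
$l = - \frac{2}{7}$ ($l = \frac{1 - 3}{15 - 8} = - \frac{2}{7} \approx -0.28571$)
$\left(-127 + l\right) \left(-143\right) = \left(-127 - \frac{2}{7}\right) \left(-143\right) = \left(- \frac{891}{7}\right) \left(-143\right) = \frac{127413}{7}$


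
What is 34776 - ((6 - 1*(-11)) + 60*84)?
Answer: 29719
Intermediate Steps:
34776 - ((6 - 1*(-11)) + 60*84) = 34776 - ((6 + 11) + 5040) = 34776 - (17 + 5040) = 34776 - 1*5057 = 34776 - 5057 = 29719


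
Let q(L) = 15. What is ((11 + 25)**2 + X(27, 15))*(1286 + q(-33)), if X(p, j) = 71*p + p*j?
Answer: 4707018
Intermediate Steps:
X(p, j) = 71*p + j*p
((11 + 25)**2 + X(27, 15))*(1286 + q(-33)) = ((11 + 25)**2 + 27*(71 + 15))*(1286 + 15) = (36**2 + 27*86)*1301 = (1296 + 2322)*1301 = 3618*1301 = 4707018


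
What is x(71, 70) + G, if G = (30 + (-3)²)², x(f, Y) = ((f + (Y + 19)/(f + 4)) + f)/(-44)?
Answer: 5008561/3300 ≈ 1517.7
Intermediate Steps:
x(f, Y) = -f/22 - (19 + Y)/(44*(4 + f)) (x(f, Y) = ((f + (19 + Y)/(4 + f)) + f)*(-1/44) = (2*f + (19 + Y)/(4 + f))*(-1/44) = -f/22 - (19 + Y)/(44*(4 + f)))
G = 1521 (G = (30 + 9)² = 39² = 1521)
x(71, 70) + G = (-19 - 1*70 - 8*71 - 2*71²)/(44*(4 + 71)) + 1521 = (1/44)*(-19 - 70 - 568 - 2*5041)/75 + 1521 = (1/44)*(1/75)*(-19 - 70 - 568 - 10082) + 1521 = (1/44)*(1/75)*(-10739) + 1521 = -10739/3300 + 1521 = 5008561/3300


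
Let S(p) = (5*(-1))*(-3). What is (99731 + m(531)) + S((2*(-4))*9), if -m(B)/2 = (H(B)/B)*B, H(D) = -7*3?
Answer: 99788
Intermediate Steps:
H(D) = -21
S(p) = 15 (S(p) = -5*(-3) = 15)
m(B) = 42 (m(B) = -2*(-21/B)*B = -2*(-21) = 42)
(99731 + m(531)) + S((2*(-4))*9) = (99731 + 42) + 15 = 99773 + 15 = 99788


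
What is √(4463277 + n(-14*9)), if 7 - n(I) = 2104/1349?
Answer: 2*√2030571462047/1349 ≈ 2112.6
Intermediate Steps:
n(I) = 7339/1349 (n(I) = 7 - 2104/1349 = 7339/1349)
√(4463277 + n(-14*9)) = √(4463277 + 7339/1349) = √(6020968012/1349) = 2*√2030571462047/1349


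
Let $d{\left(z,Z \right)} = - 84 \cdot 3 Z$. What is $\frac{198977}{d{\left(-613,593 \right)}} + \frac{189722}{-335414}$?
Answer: $- \frac{47545484135}{25061463252} \approx -1.8972$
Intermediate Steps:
$d{\left(z,Z \right)} = - 252 Z$
$\frac{198977}{d{\left(-613,593 \right)}} + \frac{189722}{-335414} = \frac{198977}{\left(-252\right) 593} + \frac{189722}{-335414} = \frac{198977}{-149436} + 189722 \left(- \frac{1}{335414}\right) = 198977 \left(- \frac{1}{149436}\right) - \frac{94861}{167707} = - \frac{198977}{149436} - \frac{94861}{167707} = - \frac{47545484135}{25061463252}$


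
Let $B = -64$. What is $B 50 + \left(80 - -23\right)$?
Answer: $-3097$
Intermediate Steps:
$B 50 + \left(80 - -23\right) = \left(-64\right) 50 + \left(80 - -23\right) = -3200 + \left(80 + 23\right) = -3200 + 103 = -3097$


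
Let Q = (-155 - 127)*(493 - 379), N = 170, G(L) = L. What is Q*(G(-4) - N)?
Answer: 5593752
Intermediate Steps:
Q = -32148 (Q = -282*114 = -32148)
Q*(G(-4) - N) = -32148*(-4 - 1*170) = -32148*(-4 - 170) = -32148*(-174) = 5593752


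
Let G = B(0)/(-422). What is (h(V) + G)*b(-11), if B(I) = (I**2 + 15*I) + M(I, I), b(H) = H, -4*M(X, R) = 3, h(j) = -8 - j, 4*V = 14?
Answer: 213499/1688 ≈ 126.48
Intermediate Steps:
V = 7/2 (V = (1/4)*14 = 7/2 ≈ 3.5000)
M(X, R) = -3/4 (M(X, R) = -1/4*3 = -3/4)
B(I) = -3/4 + I**2 + 15*I (B(I) = (I**2 + 15*I) - 3/4 = -3/4 + I**2 + 15*I)
G = 3/1688 (G = (-3/4 + 0**2 + 15*0)/(-422) = (-3/4 + 0 + 0)*(-1/422) = -3/4*(-1/422) = 3/1688 ≈ 0.0017773)
(h(V) + G)*b(-11) = ((-8 - 1*7/2) + 3/1688)*(-11) = ((-8 - 7/2) + 3/1688)*(-11) = (-23/2 + 3/1688)*(-11) = -19409/1688*(-11) = 213499/1688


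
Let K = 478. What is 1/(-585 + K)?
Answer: -1/107 ≈ -0.0093458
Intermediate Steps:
1/(-585 + K) = 1/(-585 + 478) = 1/(-107) = -1/107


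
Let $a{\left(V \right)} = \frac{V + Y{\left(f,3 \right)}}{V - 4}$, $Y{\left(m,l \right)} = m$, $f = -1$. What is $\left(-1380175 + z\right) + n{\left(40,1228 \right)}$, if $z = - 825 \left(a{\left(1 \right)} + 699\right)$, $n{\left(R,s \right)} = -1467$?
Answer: $-1958317$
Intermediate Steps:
$a{\left(V \right)} = \frac{-1 + V}{-4 + V}$ ($a{\left(V \right)} = \frac{V - 1}{V - 4} = \frac{-1 + V}{-4 + V}$)
$z = -576675$ ($z = - 825 \left(\frac{-1 + 1}{-4 + 1} + 699\right) = - 825 \left(\frac{1}{-3} \cdot 0 + 699\right) = - 825 \left(\left(- \frac{1}{3}\right) 0 + 699\right) = - 825 \left(0 + 699\right) = \left(-825\right) 699 = -576675$)
$\left(-1380175 + z\right) + n{\left(40,1228 \right)} = \left(-1380175 - 576675\right) - 1467 = -1956850 - 1467 = -1958317$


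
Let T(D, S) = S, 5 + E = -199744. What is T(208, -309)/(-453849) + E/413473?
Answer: -30176040248/62551435859 ≈ -0.48242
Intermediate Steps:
E = -199749 (E = -5 - 199744 = -199749)
T(208, -309)/(-453849) + E/413473 = -309/(-453849) - 199749/413473 = -309*(-1/453849) - 199749*1/413473 = 103/151283 - 199749/413473 = -30176040248/62551435859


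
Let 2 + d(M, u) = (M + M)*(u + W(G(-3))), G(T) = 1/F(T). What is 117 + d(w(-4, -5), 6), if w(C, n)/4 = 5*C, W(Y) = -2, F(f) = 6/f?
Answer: -525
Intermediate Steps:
G(T) = T/6 (G(T) = 1/(6/T) = T/6)
w(C, n) = 20*C (w(C, n) = 4*(5*C) = 20*C)
d(M, u) = -2 + 2*M*(-2 + u) (d(M, u) = -2 + (M + M)*(u - 2) = -2 + (2*M)*(-2 + u) = -2 + 2*M*(-2 + u))
117 + d(w(-4, -5), 6) = 117 + (-2 - 80*(-4) + 2*(20*(-4))*6) = 117 + (-2 - 4*(-80) + 2*(-80)*6) = 117 + (-2 + 320 - 960) = 117 - 642 = -525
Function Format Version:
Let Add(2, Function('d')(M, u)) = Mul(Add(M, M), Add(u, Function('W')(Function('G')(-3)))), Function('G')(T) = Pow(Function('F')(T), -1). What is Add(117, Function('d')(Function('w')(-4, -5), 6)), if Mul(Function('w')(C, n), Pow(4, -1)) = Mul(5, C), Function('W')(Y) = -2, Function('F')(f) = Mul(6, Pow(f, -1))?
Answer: -525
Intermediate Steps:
Function('G')(T) = Mul(Rational(1, 6), T) (Function('G')(T) = Pow(Mul(6, Pow(T, -1)), -1) = Mul(Rational(1, 6), T))
Function('w')(C, n) = Mul(20, C) (Function('w')(C, n) = Mul(4, Mul(5, C)) = Mul(20, C))
Function('d')(M, u) = Add(-2, Mul(2, M, Add(-2, u))) (Function('d')(M, u) = Add(-2, Mul(Add(M, M), Add(u, -2))) = Add(-2, Mul(Mul(2, M), Add(-2, u))) = Add(-2, Mul(2, M, Add(-2, u))))
Add(117, Function('d')(Function('w')(-4, -5), 6)) = Add(117, Add(-2, Mul(-4, Mul(20, -4)), Mul(2, Mul(20, -4), 6))) = Add(117, Add(-2, Mul(-4, -80), Mul(2, -80, 6))) = Add(117, Add(-2, 320, -960)) = Add(117, -642) = -525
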